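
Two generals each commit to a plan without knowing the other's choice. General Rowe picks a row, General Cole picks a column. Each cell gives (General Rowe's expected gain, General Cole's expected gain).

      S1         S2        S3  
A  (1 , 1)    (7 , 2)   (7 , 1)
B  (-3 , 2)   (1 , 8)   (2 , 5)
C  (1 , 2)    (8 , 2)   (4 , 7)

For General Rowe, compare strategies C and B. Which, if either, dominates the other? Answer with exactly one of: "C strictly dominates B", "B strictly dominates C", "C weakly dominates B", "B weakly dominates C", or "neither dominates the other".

C strictly dominates B

Compare C to B across each choice by General Cole: S1: 1>-3, S2: 8>1, S3: 4>2.
Every comparison favours C, so C strictly dominates B.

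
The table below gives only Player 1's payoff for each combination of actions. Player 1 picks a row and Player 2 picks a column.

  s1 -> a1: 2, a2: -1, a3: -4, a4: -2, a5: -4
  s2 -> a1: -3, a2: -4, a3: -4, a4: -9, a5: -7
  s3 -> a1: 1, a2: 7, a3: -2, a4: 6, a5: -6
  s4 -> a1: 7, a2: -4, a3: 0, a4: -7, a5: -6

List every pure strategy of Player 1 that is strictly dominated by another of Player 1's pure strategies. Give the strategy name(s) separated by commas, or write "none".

s2

Nothing dominates s1: s2 at a1 (2>-3); s3 at a1 (2>1); s4 at a2 (-1>-4).
s3 strictly dominates s2 — a1: 1>-3, a2: 7>-4, a3: -2>-4, a4: 6>-9, a5: -6>-7.
s3: no other strategy beats it everywhere (s1 at a2 (7>-1); s2 at a1 (1>-3); s4 at a2 (7>-4)).
Nothing dominates s4: s1 at a1 (7>2); s2 at a1 (7>-3); s3 at a1 (7>1).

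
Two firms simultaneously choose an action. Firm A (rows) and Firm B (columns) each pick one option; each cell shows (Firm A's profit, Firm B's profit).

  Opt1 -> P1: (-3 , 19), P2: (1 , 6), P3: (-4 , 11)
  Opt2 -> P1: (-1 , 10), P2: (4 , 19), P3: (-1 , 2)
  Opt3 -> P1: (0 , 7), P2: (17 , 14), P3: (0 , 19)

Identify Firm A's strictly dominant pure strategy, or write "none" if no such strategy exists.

Opt3 vs Opt1: P1: 0>-3, P2: 17>1, P3: 0>-4.
Opt3 vs Opt2: P1: 0>-1, P2: 17>4, P3: 0>-1.
Opt3 strictly beats every other strategy against every opponent action, so it is strictly dominant.

Opt3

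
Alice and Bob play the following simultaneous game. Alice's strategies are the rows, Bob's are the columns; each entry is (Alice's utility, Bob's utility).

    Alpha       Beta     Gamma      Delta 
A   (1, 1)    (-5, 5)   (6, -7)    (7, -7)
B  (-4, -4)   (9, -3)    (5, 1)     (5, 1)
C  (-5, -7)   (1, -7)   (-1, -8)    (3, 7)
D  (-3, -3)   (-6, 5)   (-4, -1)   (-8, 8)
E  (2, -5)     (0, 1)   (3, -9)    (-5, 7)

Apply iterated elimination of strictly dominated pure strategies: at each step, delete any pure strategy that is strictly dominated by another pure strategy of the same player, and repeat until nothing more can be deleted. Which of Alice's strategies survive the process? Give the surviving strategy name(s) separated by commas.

For Alice, B strictly dominates C on the remaining columns (Alpha: -4>-5, Beta: 9>1, Gamma: 5>-1, Delta: 5>3); eliminate C.
For Alice, A strictly dominates D on the remaining columns (Alpha: 1>-3, Beta: -5>-6, Gamma: 6>-4, Delta: 7>-8); eliminate D.
For Bob, Beta strictly dominates Alpha on the remaining rows (A: 5>1, B: -3>-4, E: 1>-5); eliminate Alpha.
For Alice, B strictly dominates E on the remaining columns (Beta: 9>0, Gamma: 5>3, Delta: 5>-5); eliminate E.
Among the remaining strategies, none is strictly dominated by another pure strategy of the same player, so the elimination stops.
Surviving strategies — Alice: {A, B}; Bob: {Beta, Gamma, Delta}.

A, B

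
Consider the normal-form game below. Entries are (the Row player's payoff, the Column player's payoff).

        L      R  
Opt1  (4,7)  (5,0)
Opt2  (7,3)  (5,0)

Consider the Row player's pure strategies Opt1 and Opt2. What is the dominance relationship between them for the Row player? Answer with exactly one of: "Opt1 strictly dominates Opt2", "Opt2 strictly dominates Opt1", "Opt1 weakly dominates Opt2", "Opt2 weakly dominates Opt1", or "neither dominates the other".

Opt2 weakly dominates Opt1

Compare Opt1 to Opt2 across each opponent action: L: 4<7, R: 5=5.
Opt2 is at least as good everywhere and strictly better somewhere (tied at R), so Opt2 weakly dominates Opt1.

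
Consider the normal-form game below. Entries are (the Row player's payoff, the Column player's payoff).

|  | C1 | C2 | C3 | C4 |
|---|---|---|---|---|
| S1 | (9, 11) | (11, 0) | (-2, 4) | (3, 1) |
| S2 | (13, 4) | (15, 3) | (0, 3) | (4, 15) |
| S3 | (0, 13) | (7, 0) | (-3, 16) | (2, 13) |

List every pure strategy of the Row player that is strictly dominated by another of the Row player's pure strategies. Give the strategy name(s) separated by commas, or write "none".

S1, S3

S1: dominated, since S2 does at least as well everywhere (C1: 13>9, C2: 15>11, C3: 0>-2, C4: 4>3).
S2: no other strategy beats it everywhere (S1 at C1 (13>9); S3 at C1 (13>0)).
S3: dominated, since S1 does at least as well everywhere (C1: 9>0, C2: 11>7, C3: -2>-3, C4: 3>2).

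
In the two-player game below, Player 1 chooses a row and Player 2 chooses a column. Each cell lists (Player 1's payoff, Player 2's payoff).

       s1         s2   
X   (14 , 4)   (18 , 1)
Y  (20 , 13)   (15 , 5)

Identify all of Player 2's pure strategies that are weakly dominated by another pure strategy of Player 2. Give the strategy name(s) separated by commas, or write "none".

s2

s1: no other strategy beats it everywhere (s2 at X (4>1)).
s2 is weakly dominated by s1 (X: 4>1, Y: 13>5).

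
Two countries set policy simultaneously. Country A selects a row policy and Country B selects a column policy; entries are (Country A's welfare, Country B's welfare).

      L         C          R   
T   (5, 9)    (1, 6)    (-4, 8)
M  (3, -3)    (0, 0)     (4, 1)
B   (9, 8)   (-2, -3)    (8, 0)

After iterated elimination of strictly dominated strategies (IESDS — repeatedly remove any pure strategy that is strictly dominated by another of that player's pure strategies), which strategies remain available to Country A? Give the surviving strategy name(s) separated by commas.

For Country B, R strictly dominates C on the remaining rows (T: 8>6, M: 1>0, B: 0>-3); eliminate C.
For Country A, B strictly dominates T on the remaining columns (L: 9>5, R: 8>-4); eliminate T.
Country A's strategy M is strictly dominated by B (L: 9>3, R: 8>4) and is removed.
Column R is eliminated: L beats it against every remaining row (B: 8>0).
Among the remaining strategies, none is strictly dominated by another pure strategy of the same player, so the elimination stops.
Surviving strategies — Country A: {B}; Country B: {L}.

B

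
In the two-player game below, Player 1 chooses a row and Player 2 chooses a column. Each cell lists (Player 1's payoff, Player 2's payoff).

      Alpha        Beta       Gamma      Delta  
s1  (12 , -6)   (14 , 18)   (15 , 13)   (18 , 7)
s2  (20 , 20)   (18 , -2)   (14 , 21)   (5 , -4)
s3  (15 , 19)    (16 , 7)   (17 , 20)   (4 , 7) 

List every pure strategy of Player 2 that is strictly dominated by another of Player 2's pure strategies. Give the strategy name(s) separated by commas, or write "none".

Alpha, Delta

Alpha is strictly dominated by Gamma (s1: 13>-6, s2: 21>20, s3: 20>19).
Beta is not dominated — it holds its own against Alpha at s1 (18>-6); Gamma at s1 (18>13); Delta at s1 (18>7).
Gamma is not dominated — it holds its own against Alpha at s1 (13>-6); Beta at s2 (21>-2); Delta at s1 (13>7).
Delta: dominated, since Gamma does at least as well everywhere (s1: 13>7, s2: 21>-4, s3: 20>7).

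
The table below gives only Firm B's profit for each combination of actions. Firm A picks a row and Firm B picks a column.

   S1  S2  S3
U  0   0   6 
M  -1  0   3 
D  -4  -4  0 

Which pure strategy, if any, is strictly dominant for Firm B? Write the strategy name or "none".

S3

S3 vs S1: U: 6>0, M: 3>-1, D: 0>-4.
S3 vs S2: U: 6>0, M: 3>0, D: 0>-4.
S3 strictly beats every other strategy against every opponent action, so it is strictly dominant.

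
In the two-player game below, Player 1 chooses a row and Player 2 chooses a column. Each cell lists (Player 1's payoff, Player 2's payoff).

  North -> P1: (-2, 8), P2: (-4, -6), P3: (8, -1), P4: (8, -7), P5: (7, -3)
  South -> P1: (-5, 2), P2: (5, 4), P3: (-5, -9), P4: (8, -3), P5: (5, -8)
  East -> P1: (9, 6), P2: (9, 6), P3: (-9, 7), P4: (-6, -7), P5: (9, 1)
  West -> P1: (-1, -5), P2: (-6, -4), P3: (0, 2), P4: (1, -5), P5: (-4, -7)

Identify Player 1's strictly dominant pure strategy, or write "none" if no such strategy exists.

none

North fails to dominate South at P2 (-4<5).
South fails to dominate North at P1 (-5<-2).
East fails to dominate North at P3 (-9<8).
West fails to dominate North at P2 (-6<-4).
No single strategy dominates all the others.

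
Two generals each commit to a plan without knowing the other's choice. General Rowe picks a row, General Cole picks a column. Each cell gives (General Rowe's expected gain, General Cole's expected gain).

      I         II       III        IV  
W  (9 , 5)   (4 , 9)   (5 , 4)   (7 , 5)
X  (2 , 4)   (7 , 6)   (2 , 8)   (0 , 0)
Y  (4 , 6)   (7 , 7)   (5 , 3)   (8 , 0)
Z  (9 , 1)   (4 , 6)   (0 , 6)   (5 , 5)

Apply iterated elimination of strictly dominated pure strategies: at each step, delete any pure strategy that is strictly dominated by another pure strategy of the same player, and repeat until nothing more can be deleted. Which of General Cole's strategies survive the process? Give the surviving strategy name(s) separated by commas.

Column I is eliminated: II beats it against every remaining row (W: 9>5, X: 6>4, Y: 7>6, Z: 6>1).
For General Rowe, Y strictly dominates Z on the remaining columns (II: 7>4, III: 5>0, IV: 8>5); eliminate Z.
For General Cole, II strictly dominates IV on the remaining rows (W: 9>5, X: 6>0, Y: 7>0); eliminate IV.
Among the remaining strategies, none is strictly dominated by another pure strategy of the same player, so the elimination stops.
Surviving strategies — General Rowe: {W, X, Y}; General Cole: {II, III}.

II, III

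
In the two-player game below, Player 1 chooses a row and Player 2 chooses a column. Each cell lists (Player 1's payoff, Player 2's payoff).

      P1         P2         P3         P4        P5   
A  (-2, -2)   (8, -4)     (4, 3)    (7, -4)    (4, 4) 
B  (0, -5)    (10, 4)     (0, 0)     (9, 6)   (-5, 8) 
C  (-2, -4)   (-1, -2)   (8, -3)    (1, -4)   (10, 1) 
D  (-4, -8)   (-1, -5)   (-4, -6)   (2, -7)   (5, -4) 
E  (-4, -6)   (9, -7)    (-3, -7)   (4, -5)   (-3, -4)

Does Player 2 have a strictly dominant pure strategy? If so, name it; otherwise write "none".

P5

P5 vs P1: A: 4>-2, B: 8>-5, C: 1>-4, D: -4>-8, E: -4>-6.
P5 vs P2: A: 4>-4, B: 8>4, C: 1>-2, D: -4>-5, E: -4>-7.
P5 vs P3: A: 4>3, B: 8>0, C: 1>-3, D: -4>-6, E: -4>-7.
P5 vs P4: A: 4>-4, B: 8>6, C: 1>-4, D: -4>-7, E: -4>-5.
P5 strictly beats every other strategy against every opponent action, so it is strictly dominant.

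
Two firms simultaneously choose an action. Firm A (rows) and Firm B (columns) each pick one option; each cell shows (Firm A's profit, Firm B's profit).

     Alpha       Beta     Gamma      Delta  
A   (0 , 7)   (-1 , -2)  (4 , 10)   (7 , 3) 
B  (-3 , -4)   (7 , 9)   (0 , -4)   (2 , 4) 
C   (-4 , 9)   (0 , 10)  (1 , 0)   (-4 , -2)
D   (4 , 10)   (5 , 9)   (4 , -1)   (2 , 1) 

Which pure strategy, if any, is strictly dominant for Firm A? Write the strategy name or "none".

none

A fails to dominate B at Beta (-1<7).
B fails to dominate A at Alpha (-3<0).
C fails to dominate A at Alpha (-4<0).
D fails to dominate A at Gamma (4=4).
No single strategy dominates all the others.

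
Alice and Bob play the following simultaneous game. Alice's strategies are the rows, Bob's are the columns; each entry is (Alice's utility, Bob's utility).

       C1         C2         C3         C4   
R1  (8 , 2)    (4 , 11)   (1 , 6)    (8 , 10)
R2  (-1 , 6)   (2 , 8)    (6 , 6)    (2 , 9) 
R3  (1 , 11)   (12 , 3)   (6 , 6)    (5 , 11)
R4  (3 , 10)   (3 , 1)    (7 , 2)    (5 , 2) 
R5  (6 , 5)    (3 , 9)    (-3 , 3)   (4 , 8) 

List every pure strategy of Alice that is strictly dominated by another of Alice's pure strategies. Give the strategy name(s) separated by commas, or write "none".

R2, R5

R1 is not dominated — it holds its own against R2 at C1 (8>-1); R3 at C1 (8>1); R4 at C1 (8>3); R5 at C1 (8>6).
R2: dominated, since R4 does at least as well everywhere (C1: 3>-1, C2: 3>2, C3: 7>6, C4: 5>2).
Nothing dominates R3: R1 at C2 (12>4); R2 at C1 (1>-1); R4 at C2 (12>3); R5 at C2 (12>3).
R4 is not dominated — it holds its own against R1 at C3 (7>1); R2 at C1 (3>-1); R3 at C1 (3>1); R5 at C2 (3=3).
R1 strictly dominates R5 — C1: 8>6, C2: 4>3, C3: 1>-3, C4: 8>4.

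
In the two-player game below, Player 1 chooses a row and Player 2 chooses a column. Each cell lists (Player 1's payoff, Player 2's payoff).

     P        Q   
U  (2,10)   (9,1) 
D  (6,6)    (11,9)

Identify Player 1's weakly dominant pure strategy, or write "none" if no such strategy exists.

D

D vs U: P: 6>2, Q: 11>9.
D is at least as good as every other strategy against every opponent action, so it is weakly dominant.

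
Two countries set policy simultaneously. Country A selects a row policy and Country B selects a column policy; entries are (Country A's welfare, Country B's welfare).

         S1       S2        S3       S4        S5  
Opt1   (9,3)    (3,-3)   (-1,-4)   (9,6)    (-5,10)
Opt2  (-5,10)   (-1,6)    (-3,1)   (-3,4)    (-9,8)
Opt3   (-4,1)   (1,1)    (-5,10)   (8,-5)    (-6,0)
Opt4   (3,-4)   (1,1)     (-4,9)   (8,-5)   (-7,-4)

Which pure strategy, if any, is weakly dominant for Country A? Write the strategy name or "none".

Opt1

Opt1 vs Opt2: S1: 9>-5, S2: 3>-1, S3: -1>-3, S4: 9>-3, S5: -5>-9.
Opt1 vs Opt3: S1: 9>-4, S2: 3>1, S3: -1>-5, S4: 9>8, S5: -5>-6.
Opt1 vs Opt4: S1: 9>3, S2: 3>1, S3: -1>-4, S4: 9>8, S5: -5>-7.
Opt1 is at least as good as every other strategy against every opponent action, so it is weakly dominant.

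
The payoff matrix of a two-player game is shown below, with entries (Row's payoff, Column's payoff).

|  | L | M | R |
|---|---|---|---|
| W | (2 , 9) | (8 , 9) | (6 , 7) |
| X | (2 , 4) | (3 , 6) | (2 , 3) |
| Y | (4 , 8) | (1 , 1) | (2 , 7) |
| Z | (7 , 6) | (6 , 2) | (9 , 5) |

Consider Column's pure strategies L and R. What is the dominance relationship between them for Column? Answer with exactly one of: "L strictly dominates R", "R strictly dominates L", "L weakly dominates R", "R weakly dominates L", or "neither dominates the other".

L strictly dominates R

Compare L to R across each choice by Row: W: 9>7, X: 4>3, Y: 8>7, Z: 6>5.
Every comparison favours L, so L strictly dominates R.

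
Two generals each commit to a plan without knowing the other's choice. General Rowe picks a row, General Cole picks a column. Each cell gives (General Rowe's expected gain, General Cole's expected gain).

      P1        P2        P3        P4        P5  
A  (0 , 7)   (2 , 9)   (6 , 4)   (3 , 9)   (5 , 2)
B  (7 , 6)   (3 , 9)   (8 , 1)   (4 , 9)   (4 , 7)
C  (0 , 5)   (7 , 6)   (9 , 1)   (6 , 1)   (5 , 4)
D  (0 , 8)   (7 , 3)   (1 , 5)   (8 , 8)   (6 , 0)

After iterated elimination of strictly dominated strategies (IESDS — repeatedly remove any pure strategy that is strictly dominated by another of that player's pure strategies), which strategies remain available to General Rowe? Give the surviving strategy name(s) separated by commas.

B, C, D

General Cole's strategy P3 is strictly dominated by P1 (A: 7>4, B: 6>1, C: 5>1, D: 8>5) and is removed.
For General Cole, P2 strictly dominates P5 on the remaining rows (A: 9>2, B: 9>7, C: 6>4, D: 3>0); eliminate P5.
General Rowe's strategy A is strictly dominated by B (P1: 7>0, P2: 3>2, P4: 4>3) and is removed.
Among the remaining strategies, none is strictly dominated by another pure strategy of the same player, so the elimination stops.
Surviving strategies — General Rowe: {B, C, D}; General Cole: {P1, P2, P4}.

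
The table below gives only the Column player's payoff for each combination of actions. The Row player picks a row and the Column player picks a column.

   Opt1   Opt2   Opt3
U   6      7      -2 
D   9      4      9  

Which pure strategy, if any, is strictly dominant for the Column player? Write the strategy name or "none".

Opt1 fails to dominate Opt2 at U (6<7).
Opt2 fails to dominate Opt1 at D (4<9).
Opt3 fails to dominate Opt1 at U (-2<6).
No single strategy dominates all the others.

none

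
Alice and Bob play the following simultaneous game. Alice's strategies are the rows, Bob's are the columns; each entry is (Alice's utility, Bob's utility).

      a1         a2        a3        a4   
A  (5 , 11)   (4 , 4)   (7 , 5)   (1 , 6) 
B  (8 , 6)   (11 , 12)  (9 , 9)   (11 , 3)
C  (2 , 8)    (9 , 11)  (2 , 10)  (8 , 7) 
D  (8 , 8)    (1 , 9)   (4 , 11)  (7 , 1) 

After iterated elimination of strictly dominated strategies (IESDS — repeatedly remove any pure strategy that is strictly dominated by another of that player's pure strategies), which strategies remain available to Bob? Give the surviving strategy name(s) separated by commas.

For Alice, B strictly dominates A on the remaining columns (a1: 8>5, a2: 11>4, a3: 9>7, a4: 11>1); eliminate A.
Row C is eliminated: B beats it against every remaining column (a1: 8>2, a2: 11>9, a3: 9>2, a4: 11>8).
Bob's strategy a1 is strictly dominated by a2 (B: 12>6, D: 9>8) and is removed.
Alice's strategy D is strictly dominated by B (a2: 11>1, a3: 9>4, a4: 11>7) and is removed.
Bob's strategy a3 is strictly dominated by a2 (B: 12>9) and is removed.
Bob's strategy a4 is strictly dominated by a2 (B: 12>3) and is removed.
Among the remaining strategies, none is strictly dominated by another pure strategy of the same player, so the elimination stops.
Surviving strategies — Alice: {B}; Bob: {a2}.

a2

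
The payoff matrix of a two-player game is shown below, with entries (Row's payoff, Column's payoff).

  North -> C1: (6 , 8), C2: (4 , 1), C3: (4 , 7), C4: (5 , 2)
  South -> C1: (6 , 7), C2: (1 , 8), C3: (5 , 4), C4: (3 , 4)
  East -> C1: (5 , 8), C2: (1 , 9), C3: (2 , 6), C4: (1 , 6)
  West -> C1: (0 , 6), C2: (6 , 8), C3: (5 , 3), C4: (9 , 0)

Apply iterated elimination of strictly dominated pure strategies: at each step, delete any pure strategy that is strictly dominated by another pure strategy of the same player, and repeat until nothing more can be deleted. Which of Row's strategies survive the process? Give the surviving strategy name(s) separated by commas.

North, South, West

Row's strategy East is strictly dominated by North (C1: 6>5, C2: 4>1, C3: 4>2, C4: 5>1) and is removed.
Column C3 is eliminated: C1 beats it against every remaining row (North: 8>7, South: 7>4, West: 6>3).
Column C4 is eliminated: C1 beats it against every remaining row (North: 8>2, South: 7>4, West: 6>0).
Among the remaining strategies, none is strictly dominated by another pure strategy of the same player, so the elimination stops.
Surviving strategies — Row: {North, South, West}; Column: {C1, C2}.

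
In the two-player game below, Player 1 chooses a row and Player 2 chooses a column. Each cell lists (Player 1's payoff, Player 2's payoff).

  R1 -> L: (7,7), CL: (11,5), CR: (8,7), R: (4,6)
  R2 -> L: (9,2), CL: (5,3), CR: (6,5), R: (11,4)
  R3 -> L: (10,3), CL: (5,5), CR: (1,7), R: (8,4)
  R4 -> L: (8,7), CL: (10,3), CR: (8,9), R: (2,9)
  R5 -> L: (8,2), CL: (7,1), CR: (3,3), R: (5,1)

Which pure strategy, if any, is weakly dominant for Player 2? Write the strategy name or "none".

CR vs L: R1: 7=7, R2: 5>2, R3: 7>3, R4: 9>7, R5: 3>2.
CR vs CL: R1: 7>5, R2: 5>3, R3: 7>5, R4: 9>3, R5: 3>1.
CR vs R: R1: 7>6, R2: 5>4, R3: 7>4, R4: 9=9, R5: 3>1.
CR is at least as good as every other strategy against every opponent action, so it is weakly dominant.

CR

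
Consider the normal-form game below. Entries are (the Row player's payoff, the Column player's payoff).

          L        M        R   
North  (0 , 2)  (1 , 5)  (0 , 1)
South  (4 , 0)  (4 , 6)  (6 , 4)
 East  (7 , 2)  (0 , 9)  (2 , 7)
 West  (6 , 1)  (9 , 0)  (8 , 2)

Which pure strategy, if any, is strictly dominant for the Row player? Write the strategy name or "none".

North fails to dominate South at L (0<4).
South fails to dominate East at L (4<7).
East fails to dominate North at M (0<1).
West fails to dominate East at L (6<7).
No single strategy dominates all the others.

none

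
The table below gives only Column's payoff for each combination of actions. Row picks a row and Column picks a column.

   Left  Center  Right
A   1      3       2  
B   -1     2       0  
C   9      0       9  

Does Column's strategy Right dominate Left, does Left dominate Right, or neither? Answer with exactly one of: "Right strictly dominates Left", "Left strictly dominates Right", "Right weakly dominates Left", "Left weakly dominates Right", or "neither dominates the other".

Right weakly dominates Left

Compare Right to Left across every action of Row: A: 2>1, B: 0>-1, C: 9=9.
Right is at least as good everywhere and strictly better somewhere (tied only at C), so Right weakly but not strictly dominates Left.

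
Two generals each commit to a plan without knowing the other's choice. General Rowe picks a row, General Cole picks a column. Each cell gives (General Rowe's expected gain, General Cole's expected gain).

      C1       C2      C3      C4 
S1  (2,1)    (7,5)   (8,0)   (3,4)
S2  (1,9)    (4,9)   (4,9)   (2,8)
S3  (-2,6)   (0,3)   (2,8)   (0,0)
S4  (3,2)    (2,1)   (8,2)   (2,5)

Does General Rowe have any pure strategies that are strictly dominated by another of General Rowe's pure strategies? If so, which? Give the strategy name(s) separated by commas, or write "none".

S1: no other strategy beats it everywhere (S2 at C1 (2>1); S3 at C1 (2>-2); S4 at C2 (7>2)).
S2 is strictly dominated by S1 (C1: 2>1, C2: 7>4, C3: 8>4, C4: 3>2).
S3: dominated, since S1 does at least as well everywhere (C1: 2>-2, C2: 7>0, C3: 8>2, C4: 3>0).
S4 is not dominated — it holds its own against S1 at C1 (3>2); S2 at C1 (3>1); S3 at C1 (3>-2).

S2, S3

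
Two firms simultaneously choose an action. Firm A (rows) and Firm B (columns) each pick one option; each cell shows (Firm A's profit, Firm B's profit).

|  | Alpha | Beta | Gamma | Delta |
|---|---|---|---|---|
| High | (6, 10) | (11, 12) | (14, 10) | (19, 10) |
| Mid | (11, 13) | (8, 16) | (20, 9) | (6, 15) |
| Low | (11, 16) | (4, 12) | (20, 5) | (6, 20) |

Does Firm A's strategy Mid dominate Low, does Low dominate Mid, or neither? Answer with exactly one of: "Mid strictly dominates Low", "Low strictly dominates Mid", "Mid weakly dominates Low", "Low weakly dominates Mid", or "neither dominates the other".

Mid weakly dominates Low

Mid's payoffs vs Low's, by Firm B's action — Alpha: 11=11, Beta: 8>4, Gamma: 20=20, Delta: 6=6.
Mid is at least as good everywhere and strictly better somewhere (tied only at Alpha, Gamma, Delta), so Mid weakly but not strictly dominates Low.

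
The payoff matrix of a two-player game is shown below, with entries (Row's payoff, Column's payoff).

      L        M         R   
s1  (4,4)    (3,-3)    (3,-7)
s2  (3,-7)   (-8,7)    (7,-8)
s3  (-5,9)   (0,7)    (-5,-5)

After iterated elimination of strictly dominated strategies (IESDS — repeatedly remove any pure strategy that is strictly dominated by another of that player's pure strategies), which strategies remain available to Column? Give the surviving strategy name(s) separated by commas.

L

Row s3 is eliminated: s1 beats it against every remaining column (L: 4>-5, M: 3>0, R: 3>-5).
Column's strategy R is strictly dominated by L (s1: 4>-7, s2: -7>-8) and is removed.
Row s2 is eliminated: s1 beats it against every remaining column (L: 4>3, M: 3>-8).
Column M is eliminated: L beats it against every remaining row (s1: 4>-3).
Among the remaining strategies, none is strictly dominated by another pure strategy of the same player, so the elimination stops.
Surviving strategies — Row: {s1}; Column: {L}.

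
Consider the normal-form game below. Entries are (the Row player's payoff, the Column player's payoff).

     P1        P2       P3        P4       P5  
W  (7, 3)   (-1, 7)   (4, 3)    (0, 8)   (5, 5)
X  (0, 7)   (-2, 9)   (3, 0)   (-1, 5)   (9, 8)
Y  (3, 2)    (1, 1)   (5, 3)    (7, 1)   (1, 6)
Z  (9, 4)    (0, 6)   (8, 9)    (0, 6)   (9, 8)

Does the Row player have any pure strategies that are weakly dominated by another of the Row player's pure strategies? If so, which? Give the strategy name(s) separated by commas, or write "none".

W is weakly dominated by Z (P1: 9>7, P2: 0>-1, P3: 8>4, P4: 0=0, P5: 9>5).
Z weakly dominates X — P1: 9>0, P2: 0>-2, P3: 8>3, P4: 0>-1, P5: 9=9.
Y is not dominated — it holds its own against W at P2 (1>-1); X at P1 (3>0); Z at P2 (1>0).
Nothing dominates Z: W at P1 (9>7); X at P1 (9>0); Y at P1 (9>3).

W, X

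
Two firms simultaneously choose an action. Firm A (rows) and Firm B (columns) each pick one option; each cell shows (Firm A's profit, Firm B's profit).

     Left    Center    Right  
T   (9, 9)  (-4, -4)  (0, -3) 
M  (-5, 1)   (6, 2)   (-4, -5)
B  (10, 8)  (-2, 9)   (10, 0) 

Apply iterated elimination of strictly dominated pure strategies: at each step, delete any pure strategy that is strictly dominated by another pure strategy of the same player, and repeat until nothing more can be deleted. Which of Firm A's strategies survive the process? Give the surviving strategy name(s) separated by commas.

For Firm A, B strictly dominates T on the remaining columns (Left: 10>9, Center: -2>-4, Right: 10>0); eliminate T.
Firm B's strategy Left is strictly dominated by Center (M: 2>1, B: 9>8) and is removed.
Firm B's strategy Right is strictly dominated by Center (M: 2>-5, B: 9>0) and is removed.
Firm A's strategy B is strictly dominated by M (Center: 6>-2) and is removed.
Among the remaining strategies, none is strictly dominated by another pure strategy of the same player, so the elimination stops.
Surviving strategies — Firm A: {M}; Firm B: {Center}.

M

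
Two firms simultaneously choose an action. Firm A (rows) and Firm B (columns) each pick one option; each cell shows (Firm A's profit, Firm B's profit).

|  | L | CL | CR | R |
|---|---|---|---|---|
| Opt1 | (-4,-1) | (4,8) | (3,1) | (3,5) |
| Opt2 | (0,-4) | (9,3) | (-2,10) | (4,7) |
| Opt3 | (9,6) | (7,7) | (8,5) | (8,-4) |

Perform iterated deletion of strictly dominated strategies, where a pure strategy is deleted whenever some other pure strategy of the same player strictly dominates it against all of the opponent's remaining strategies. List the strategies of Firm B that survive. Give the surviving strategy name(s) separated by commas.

CL, CR

Row Opt1 is eliminated: Opt3 beats it against every remaining column (L: 9>-4, CL: 7>4, CR: 8>3, R: 8>3).
For Firm B, CL strictly dominates L on the remaining rows (Opt2: 3>-4, Opt3: 7>6); eliminate L.
Column R is eliminated: CR beats it against every remaining row (Opt2: 10>7, Opt3: 5>-4).
Among the remaining strategies, none is strictly dominated by another pure strategy of the same player, so the elimination stops.
Surviving strategies — Firm A: {Opt2, Opt3}; Firm B: {CL, CR}.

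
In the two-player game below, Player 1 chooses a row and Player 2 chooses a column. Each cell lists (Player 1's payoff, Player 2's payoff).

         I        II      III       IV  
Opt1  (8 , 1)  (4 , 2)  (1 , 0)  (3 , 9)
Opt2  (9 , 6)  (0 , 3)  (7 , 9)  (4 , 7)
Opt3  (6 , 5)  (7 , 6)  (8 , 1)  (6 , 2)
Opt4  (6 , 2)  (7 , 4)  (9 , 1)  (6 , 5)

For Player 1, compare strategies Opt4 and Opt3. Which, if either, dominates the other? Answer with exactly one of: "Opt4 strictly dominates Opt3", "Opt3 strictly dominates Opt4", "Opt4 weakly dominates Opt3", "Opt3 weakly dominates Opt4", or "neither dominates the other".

Compare Opt4 to Opt3 across each opponent action: I: 6=6, II: 7=7, III: 9>8, IV: 6=6.
Opt4 is at least as good everywhere and strictly better somewhere (tied only at I, II, IV), so Opt4 weakly but not strictly dominates Opt3.

Opt4 weakly dominates Opt3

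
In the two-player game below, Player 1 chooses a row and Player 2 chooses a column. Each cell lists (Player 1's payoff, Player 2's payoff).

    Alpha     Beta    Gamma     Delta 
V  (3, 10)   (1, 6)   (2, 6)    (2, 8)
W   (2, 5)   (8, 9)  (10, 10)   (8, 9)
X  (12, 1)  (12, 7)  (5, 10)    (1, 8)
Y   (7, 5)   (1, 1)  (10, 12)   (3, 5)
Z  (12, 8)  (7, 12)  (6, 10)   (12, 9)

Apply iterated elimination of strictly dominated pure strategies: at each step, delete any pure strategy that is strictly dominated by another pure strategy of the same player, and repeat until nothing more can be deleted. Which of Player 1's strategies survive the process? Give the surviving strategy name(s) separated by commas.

Player 1's strategy V is strictly dominated by Z (Alpha: 12>3, Beta: 7>1, Gamma: 6>2, Delta: 12>2) and is removed.
For Player 2, Gamma strictly dominates Alpha on the remaining rows (W: 10>5, X: 10>1, Y: 12>5, Z: 10>8); eliminate Alpha.
For Player 2, Gamma strictly dominates Delta on the remaining rows (W: 10>9, X: 10>8, Y: 12>5, Z: 10>9); eliminate Delta.
For Player 1, W strictly dominates Z on the remaining columns (Beta: 8>7, Gamma: 10>6); eliminate Z.
Column Beta is eliminated: Gamma beats it against every remaining row (W: 10>9, X: 10>7, Y: 12>1).
Row X is eliminated: W beats it against every remaining column (Gamma: 10>5).
Among the remaining strategies, none is strictly dominated by another pure strategy of the same player, so the elimination stops.
Surviving strategies — Player 1: {W, Y}; Player 2: {Gamma}.

W, Y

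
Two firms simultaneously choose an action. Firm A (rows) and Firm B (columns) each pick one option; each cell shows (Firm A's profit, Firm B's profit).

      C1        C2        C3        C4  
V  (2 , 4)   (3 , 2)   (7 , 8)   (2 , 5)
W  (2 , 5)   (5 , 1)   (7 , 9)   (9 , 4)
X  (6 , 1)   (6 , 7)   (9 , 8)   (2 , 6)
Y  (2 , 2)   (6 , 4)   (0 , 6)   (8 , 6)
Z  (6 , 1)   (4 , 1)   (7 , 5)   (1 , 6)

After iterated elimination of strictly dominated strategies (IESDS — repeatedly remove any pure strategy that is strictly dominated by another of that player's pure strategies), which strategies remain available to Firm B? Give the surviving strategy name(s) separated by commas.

For Firm B, C3 strictly dominates C1 on the remaining rows (V: 8>4, W: 9>5, X: 8>1, Y: 6>2, Z: 5>1); eliminate C1.
For Firm A, X strictly dominates Z on the remaining columns (C2: 6>4, C3: 9>7, C4: 2>1); eliminate Z.
For Firm B, C3 strictly dominates C2 on the remaining rows (V: 8>2, W: 9>1, X: 8>7, Y: 6>4); eliminate C2.
Firm A's strategy Y is strictly dominated by W (C3: 7>0, C4: 9>8) and is removed.
For Firm B, C3 strictly dominates C4 on the remaining rows (V: 8>5, W: 9>4, X: 8>6); eliminate C4.
Row V is eliminated: X beats it against every remaining column (C3: 9>7).
Row W is eliminated: X beats it against every remaining column (C3: 9>7).
Among the remaining strategies, none is strictly dominated by another pure strategy of the same player, so the elimination stops.
Surviving strategies — Firm A: {X}; Firm B: {C3}.

C3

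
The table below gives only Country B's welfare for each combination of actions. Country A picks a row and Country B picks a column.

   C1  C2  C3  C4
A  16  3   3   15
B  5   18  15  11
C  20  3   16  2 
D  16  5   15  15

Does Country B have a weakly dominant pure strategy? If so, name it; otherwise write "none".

C1 fails to dominate C2 at B (5<18).
C2 fails to dominate C1 at A (3<16).
C3 fails to dominate C1 at A (3<16).
C4 fails to dominate C1 at A (15<16).
No single strategy dominates all the others.

none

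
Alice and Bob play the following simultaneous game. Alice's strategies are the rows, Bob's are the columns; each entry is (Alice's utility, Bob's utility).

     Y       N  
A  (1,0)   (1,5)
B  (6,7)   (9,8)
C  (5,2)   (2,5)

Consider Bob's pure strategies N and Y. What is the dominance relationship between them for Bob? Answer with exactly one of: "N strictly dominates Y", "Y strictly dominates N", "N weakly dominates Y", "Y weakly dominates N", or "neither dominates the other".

N's payoffs vs Y's, by Alice's action — A: 5>0, B: 8>7, C: 5>2.
Every comparison favours N, so N strictly dominates Y.

N strictly dominates Y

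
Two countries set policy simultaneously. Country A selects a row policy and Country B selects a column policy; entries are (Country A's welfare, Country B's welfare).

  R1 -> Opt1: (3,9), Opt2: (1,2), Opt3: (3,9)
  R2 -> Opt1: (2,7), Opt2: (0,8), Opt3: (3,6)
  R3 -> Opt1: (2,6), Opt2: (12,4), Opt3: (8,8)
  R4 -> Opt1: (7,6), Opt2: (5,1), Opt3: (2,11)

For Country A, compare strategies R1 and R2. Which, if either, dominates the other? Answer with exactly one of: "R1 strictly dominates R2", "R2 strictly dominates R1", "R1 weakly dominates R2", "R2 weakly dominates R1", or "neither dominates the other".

Compare R1 to R2 across every action of Country B: Opt1: 3>2, Opt2: 1>0, Opt3: 3=3.
R1 is at least as good everywhere and strictly better somewhere (tied only at Opt3), so R1 weakly but not strictly dominates R2.

R1 weakly dominates R2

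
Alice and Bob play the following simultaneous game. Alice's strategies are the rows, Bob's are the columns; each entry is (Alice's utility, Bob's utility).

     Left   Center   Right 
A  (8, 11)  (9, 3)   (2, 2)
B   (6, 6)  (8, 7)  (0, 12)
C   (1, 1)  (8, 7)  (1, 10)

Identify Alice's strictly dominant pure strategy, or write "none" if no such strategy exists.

A vs B: Left: 8>6, Center: 9>8, Right: 2>0.
A vs C: Left: 8>1, Center: 9>8, Right: 2>1.
A strictly beats every other strategy against every opponent action, so it is strictly dominant.

A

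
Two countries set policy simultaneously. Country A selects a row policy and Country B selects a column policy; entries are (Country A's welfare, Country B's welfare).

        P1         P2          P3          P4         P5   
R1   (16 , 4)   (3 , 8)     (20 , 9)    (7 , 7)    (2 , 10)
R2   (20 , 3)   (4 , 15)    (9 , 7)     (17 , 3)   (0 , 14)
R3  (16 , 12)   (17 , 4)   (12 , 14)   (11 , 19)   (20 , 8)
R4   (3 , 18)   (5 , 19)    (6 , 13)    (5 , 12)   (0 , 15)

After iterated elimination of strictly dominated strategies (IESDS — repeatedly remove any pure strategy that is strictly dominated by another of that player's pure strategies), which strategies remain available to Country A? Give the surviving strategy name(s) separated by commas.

R1, R2, R3

For Country A, R3 strictly dominates R4 on the remaining columns (P1: 16>3, P2: 17>5, P3: 12>6, P4: 11>5, P5: 20>0); eliminate R4.
For Country B, P3 strictly dominates P1 on the remaining rows (R1: 9>4, R2: 7>3, R3: 14>12); eliminate P1.
Among the remaining strategies, none is strictly dominated by another pure strategy of the same player, so the elimination stops.
Surviving strategies — Country A: {R1, R2, R3}; Country B: {P2, P3, P4, P5}.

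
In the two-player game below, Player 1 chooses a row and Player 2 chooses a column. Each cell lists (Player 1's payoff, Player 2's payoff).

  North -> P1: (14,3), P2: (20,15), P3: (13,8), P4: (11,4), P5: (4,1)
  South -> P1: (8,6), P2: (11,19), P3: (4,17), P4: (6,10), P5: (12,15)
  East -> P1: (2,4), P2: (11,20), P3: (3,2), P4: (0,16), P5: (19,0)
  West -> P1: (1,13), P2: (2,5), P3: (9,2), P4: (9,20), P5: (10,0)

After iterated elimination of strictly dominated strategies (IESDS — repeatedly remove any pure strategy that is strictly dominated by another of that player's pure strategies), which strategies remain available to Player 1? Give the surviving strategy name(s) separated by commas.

Column P1 is eliminated: P4 beats it against every remaining row (North: 4>3, South: 10>6, East: 16>4, West: 20>13).
For Player 2, P2 strictly dominates P3 on the remaining rows (North: 15>8, South: 19>17, East: 20>2, West: 5>2); eliminate P3.
For Player 2, P2 strictly dominates P5 on the remaining rows (North: 15>1, South: 19>15, East: 20>0, West: 5>0); eliminate P5.
Row South is eliminated: North beats it against every remaining column (P2: 20>11, P4: 11>6).
Row East is eliminated: North beats it against every remaining column (P2: 20>11, P4: 11>0).
Player 1's strategy West is strictly dominated by North (P2: 20>2, P4: 11>9) and is removed.
For Player 2, P2 strictly dominates P4 on the remaining rows (North: 15>4); eliminate P4.
Among the remaining strategies, none is strictly dominated by another pure strategy of the same player, so the elimination stops.
Surviving strategies — Player 1: {North}; Player 2: {P2}.

North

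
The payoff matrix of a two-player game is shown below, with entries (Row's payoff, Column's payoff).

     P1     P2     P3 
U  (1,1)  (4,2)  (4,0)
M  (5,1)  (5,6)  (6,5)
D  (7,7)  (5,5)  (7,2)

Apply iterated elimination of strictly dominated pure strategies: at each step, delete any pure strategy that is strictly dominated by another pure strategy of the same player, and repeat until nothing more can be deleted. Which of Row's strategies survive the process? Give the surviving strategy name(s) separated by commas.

M, D

For Row, M strictly dominates U on the remaining columns (P1: 5>1, P2: 5>4, P3: 6>4); eliminate U.
Column's strategy P3 is strictly dominated by P2 (M: 6>5, D: 5>2) and is removed.
Among the remaining strategies, none is strictly dominated by another pure strategy of the same player, so the elimination stops.
Surviving strategies — Row: {M, D}; Column: {P1, P2}.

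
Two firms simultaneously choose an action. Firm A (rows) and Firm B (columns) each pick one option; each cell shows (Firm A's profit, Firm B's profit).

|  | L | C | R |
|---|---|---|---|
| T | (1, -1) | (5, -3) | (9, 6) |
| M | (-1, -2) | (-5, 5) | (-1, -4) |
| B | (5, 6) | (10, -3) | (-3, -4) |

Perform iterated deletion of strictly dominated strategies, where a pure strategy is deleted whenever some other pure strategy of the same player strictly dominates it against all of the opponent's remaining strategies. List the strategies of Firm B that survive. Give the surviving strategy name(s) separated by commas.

Firm A's strategy M is strictly dominated by T (L: 1>-1, C: 5>-5, R: 9>-1) and is removed.
Firm B's strategy C is strictly dominated by L (T: -1>-3, B: 6>-3) and is removed.
Among the remaining strategies, none is strictly dominated by another pure strategy of the same player, so the elimination stops.
Surviving strategies — Firm A: {T, B}; Firm B: {L, R}.

L, R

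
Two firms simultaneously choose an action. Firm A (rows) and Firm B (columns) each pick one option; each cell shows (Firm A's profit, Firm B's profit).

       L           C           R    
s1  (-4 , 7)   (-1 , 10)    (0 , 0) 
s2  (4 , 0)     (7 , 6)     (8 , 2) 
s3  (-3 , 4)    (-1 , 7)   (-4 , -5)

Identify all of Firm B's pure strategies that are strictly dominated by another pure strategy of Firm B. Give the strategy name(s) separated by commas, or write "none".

L, R

L is strictly dominated by C (s1: 10>7, s2: 6>0, s3: 7>4).
Nothing dominates C: L at s1 (10>7); R at s1 (10>0).
C strictly dominates R — s1: 10>0, s2: 6>2, s3: 7>-5.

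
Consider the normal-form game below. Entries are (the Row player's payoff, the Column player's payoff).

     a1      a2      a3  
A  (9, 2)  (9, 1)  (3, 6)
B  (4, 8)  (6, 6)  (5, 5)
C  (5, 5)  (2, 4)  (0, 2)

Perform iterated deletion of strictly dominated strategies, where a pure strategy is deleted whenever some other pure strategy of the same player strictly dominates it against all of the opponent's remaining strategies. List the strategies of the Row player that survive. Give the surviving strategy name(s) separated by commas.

A, B

The Row player's strategy C is strictly dominated by A (a1: 9>5, a2: 9>2, a3: 3>0) and is removed.
The Column player's strategy a2 is strictly dominated by a1 (A: 2>1, B: 8>6) and is removed.
Among the remaining strategies, none is strictly dominated by another pure strategy of the same player, so the elimination stops.
Surviving strategies — the Row player: {A, B}; the Column player: {a1, a3}.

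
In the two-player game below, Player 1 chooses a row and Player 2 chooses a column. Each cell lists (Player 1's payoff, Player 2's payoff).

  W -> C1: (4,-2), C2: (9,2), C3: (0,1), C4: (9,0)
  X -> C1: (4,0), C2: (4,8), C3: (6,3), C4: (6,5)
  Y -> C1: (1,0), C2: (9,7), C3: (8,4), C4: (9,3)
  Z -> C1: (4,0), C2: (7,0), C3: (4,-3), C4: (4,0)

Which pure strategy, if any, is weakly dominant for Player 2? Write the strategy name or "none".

C2 vs C1: W: 2>-2, X: 8>0, Y: 7>0, Z: 0=0.
C2 vs C3: W: 2>1, X: 8>3, Y: 7>4, Z: 0>-3.
C2 vs C4: W: 2>0, X: 8>5, Y: 7>3, Z: 0=0.
C2 is at least as good as every other strategy against every opponent action, so it is weakly dominant.

C2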